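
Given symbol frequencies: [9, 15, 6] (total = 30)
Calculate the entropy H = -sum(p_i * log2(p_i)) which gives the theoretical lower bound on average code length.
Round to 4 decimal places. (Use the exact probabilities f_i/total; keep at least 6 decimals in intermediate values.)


Per-symbol terms -p_i * log2(p_i) with p_i = f_i/30:
  p = 9/30 = 0.300000: log2(p) = -1.736966, -p*log2(p) = 0.521090
  p = 15/30 = 0.500000: log2(p) = -1.000000, -p*log2(p) = 0.500000
  p = 6/30 = 0.200000: log2(p) = -2.321928, -p*log2(p) = 0.464386
H = 0.521090 + 0.500000 + 0.464386 = 1.485476

H = 1.4855 bits/symbol


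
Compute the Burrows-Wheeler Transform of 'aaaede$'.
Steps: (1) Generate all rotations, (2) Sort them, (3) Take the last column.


Rotations (sorted):
  0: $aaaede -> last char: e
  1: aaaede$ -> last char: $
  2: aaede$a -> last char: a
  3: aede$aa -> last char: a
  4: de$aaae -> last char: e
  5: e$aaaed -> last char: d
  6: ede$aaa -> last char: a


BWT = e$aaeda


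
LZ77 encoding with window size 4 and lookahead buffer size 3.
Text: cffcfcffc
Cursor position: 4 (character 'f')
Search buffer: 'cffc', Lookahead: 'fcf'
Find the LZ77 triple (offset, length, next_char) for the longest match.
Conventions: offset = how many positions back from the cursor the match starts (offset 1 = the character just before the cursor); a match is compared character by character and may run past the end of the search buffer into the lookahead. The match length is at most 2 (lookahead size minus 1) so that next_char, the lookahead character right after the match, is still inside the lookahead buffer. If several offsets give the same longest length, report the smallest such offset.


Try each offset into the search buffer:
  offset=1 (pos 3, char 'c'): match length 0
  offset=2 (pos 2, char 'f'): match length 2
  offset=3 (pos 1, char 'f'): match length 1
  offset=4 (pos 0, char 'c'): match length 0
Longest match has length 2 at offset 2.
next_char = character at position 4 + 2 = 6 -> 'f'

Best match: offset=2, length=2 (matching 'fc' starting at position 2)
LZ77 triple: (2, 2, 'f')


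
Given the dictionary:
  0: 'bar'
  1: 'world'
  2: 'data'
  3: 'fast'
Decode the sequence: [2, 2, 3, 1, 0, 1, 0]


Look up each index in the dictionary:
  2 -> 'data'
  2 -> 'data'
  3 -> 'fast'
  1 -> 'world'
  0 -> 'bar'
  1 -> 'world'
  0 -> 'bar'

Decoded: "data data fast world bar world bar"


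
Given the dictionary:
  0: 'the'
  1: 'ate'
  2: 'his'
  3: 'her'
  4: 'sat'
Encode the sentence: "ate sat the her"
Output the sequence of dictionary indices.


Look up each word in the dictionary:
  'ate' -> 1
  'sat' -> 4
  'the' -> 0
  'her' -> 3

Encoded: [1, 4, 0, 3]


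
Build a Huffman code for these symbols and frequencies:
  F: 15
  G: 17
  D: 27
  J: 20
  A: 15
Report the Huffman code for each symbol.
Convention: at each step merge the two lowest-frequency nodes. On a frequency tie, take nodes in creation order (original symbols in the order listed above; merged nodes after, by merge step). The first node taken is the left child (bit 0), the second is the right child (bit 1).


Huffman tree construction:
Step 1: Merge F(15) + A(15) = 30
Step 2: Merge G(17) + J(20) = 37
Step 3: Merge D(27) + (F+A)(30) = 57
Step 4: Merge (G+J)(37) + (D+(F+A))(57) = 94
Read each symbol's code off the tree from the root (left child = 0, right child = 1).

Codes:
  F: 110 (length 3)
  G: 00 (length 2)
  D: 10 (length 2)
  J: 01 (length 2)
  A: 111 (length 3)
Average code length: 218/94 = 2.3191 bits/symbol


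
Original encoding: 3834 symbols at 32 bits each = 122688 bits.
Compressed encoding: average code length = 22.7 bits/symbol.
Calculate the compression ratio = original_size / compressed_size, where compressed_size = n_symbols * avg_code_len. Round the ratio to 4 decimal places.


original_size = n_symbols * orig_bits = 3834 * 32 = 122688 bits
compressed_size = n_symbols * avg_code_len = 3834 * 22.7 = 87031.8 bits
ratio = original_size / compressed_size = 122688 / 87031.8 = 1.4097

Compression ratio = 1.4097


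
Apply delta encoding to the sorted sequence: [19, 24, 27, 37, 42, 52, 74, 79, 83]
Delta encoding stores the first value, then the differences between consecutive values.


First value: 19
Deltas:
  24 - 19 = 5
  27 - 24 = 3
  37 - 27 = 10
  42 - 37 = 5
  52 - 42 = 10
  74 - 52 = 22
  79 - 74 = 5
  83 - 79 = 4


Delta encoded: [19, 5, 3, 10, 5, 10, 22, 5, 4]


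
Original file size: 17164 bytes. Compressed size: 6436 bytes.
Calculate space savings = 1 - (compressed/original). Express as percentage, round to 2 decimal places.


ratio = compressed/original = 6436/17164 = 0.374971
savings = 1 - ratio = 1 - 0.374971 = 0.625029
as a percentage: 0.625029 * 100 = 62.5%

Space savings = 1 - 6436/17164 = 62.5%


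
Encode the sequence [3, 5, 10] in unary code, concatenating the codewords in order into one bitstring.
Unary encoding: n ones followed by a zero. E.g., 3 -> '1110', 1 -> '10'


Encode each number as n ones followed by a terminating 0:
  3 -> 1110 (4 bits)
  5 -> 111110 (6 bits)
  10 -> 11111111110 (11 bits)
Total length = 4 + 6 + 11 = 21 bits.

Unary([3, 5, 10]) = 111011111011111111110 (21 bits)


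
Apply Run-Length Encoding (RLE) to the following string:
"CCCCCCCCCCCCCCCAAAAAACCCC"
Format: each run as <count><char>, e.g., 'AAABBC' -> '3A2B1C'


Scanning runs left to right:
  i=0: run of 'C' x 15 -> '15C'
  i=15: run of 'A' x 6 -> '6A'
  i=21: run of 'C' x 4 -> '4C'

RLE = 15C6A4C


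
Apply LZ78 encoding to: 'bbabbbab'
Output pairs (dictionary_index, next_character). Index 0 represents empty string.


LZ78 encoding steps:
Dictionary: {0: ''}
Step 1: w='' (idx 0), next='b' -> output (0, 'b'), add 'b' as idx 1
Step 2: w='b' (idx 1), next='a' -> output (1, 'a'), add 'ba' as idx 2
Step 3: w='b' (idx 1), next='b' -> output (1, 'b'), add 'bb' as idx 3
Step 4: w='ba' (idx 2), next='b' -> output (2, 'b'), add 'bab' as idx 4


Encoded: [(0, 'b'), (1, 'a'), (1, 'b'), (2, 'b')]


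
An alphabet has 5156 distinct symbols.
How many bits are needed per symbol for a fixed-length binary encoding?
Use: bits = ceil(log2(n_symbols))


log2(5156) = 12.332
Bracket: 2^12 = 4096 < 5156 <= 2^13 = 8192
So ceil(log2(5156)) = 13

bits = ceil(log2(5156)) = ceil(12.332) = 13 bits


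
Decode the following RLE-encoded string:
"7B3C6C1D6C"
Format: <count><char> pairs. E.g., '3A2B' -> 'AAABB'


Expanding each <count><char> pair:
  7B -> 'BBBBBBB'
  3C -> 'CCC'
  6C -> 'CCCCCC'
  1D -> 'D'
  6C -> 'CCCCCC'

Decoded = BBBBBBBCCCCCCCCCDCCCCCC


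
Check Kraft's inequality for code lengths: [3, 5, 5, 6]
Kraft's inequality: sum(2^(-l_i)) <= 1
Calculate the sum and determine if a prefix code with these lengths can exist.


Sum = 2^(-3) + 2^(-5) + 2^(-5) + 2^(-6)
    = 0.125 + 0.03125 + 0.03125 + 0.015625
    = 13/64 = 0.203125
Since 0.203125 <= 1, Kraft's inequality IS satisfied.
A prefix code with these lengths CAN exist.

Kraft sum = 0.203125. Satisfied.


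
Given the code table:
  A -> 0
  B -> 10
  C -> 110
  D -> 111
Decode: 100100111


Decoding:
10 -> B
0 -> A
10 -> B
0 -> A
111 -> D


Result: BABAD


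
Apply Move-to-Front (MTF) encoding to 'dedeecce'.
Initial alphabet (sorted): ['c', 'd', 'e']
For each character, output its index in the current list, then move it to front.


MTF encoding:
'd': index 1 in ['c', 'd', 'e'] -> ['d', 'c', 'e']
'e': index 2 in ['d', 'c', 'e'] -> ['e', 'd', 'c']
'd': index 1 in ['e', 'd', 'c'] -> ['d', 'e', 'c']
'e': index 1 in ['d', 'e', 'c'] -> ['e', 'd', 'c']
'e': index 0 in ['e', 'd', 'c'] -> ['e', 'd', 'c']
'c': index 2 in ['e', 'd', 'c'] -> ['c', 'e', 'd']
'c': index 0 in ['c', 'e', 'd'] -> ['c', 'e', 'd']
'e': index 1 in ['c', 'e', 'd'] -> ['e', 'c', 'd']


Output: [1, 2, 1, 1, 0, 2, 0, 1]


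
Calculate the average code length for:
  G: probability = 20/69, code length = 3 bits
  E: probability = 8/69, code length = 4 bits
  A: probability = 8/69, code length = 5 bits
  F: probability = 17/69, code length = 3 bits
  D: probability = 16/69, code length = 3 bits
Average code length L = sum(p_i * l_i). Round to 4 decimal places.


Weighted contributions p_i * l_i:
  G: (20/69) * 3 = 60/69
  E: (8/69) * 4 = 32/69
  A: (8/69) * 5 = 40/69
  F: (17/69) * 3 = 51/69
  D: (16/69) * 3 = 48/69
Sum = (60 + 32 + 40 + 51 + 48)/69 = 231/69

L = 231/69 = 3.3478 bits/symbol


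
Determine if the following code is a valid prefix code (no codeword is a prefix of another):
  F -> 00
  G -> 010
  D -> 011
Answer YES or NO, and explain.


Checking each pair (does one codeword prefix another?):
  F='00' vs G='010': no prefix
  F='00' vs D='011': no prefix
  G='010' vs F='00': no prefix
  G='010' vs D='011': no prefix
  D='011' vs F='00': no prefix
  D='011' vs G='010': no prefix
No violation found over all pairs.

YES -- this is a valid prefix code. No codeword is a prefix of any other codeword.


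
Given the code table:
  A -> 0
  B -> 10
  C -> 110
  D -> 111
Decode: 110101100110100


Decoding:
110 -> C
10 -> B
110 -> C
0 -> A
110 -> C
10 -> B
0 -> A


Result: CBCACBA


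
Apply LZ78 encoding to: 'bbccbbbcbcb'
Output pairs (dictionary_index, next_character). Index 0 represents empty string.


LZ78 encoding steps:
Dictionary: {0: ''}
Step 1: w='' (idx 0), next='b' -> output (0, 'b'), add 'b' as idx 1
Step 2: w='b' (idx 1), next='c' -> output (1, 'c'), add 'bc' as idx 2
Step 3: w='' (idx 0), next='c' -> output (0, 'c'), add 'c' as idx 3
Step 4: w='b' (idx 1), next='b' -> output (1, 'b'), add 'bb' as idx 4
Step 5: w='bc' (idx 2), next='b' -> output (2, 'b'), add 'bcb' as idx 5
Step 6: w='c' (idx 3), next='b' -> output (3, 'b'), add 'cb' as idx 6


Encoded: [(0, 'b'), (1, 'c'), (0, 'c'), (1, 'b'), (2, 'b'), (3, 'b')]


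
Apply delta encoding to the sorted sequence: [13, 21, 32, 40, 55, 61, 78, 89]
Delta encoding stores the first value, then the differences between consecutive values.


First value: 13
Deltas:
  21 - 13 = 8
  32 - 21 = 11
  40 - 32 = 8
  55 - 40 = 15
  61 - 55 = 6
  78 - 61 = 17
  89 - 78 = 11


Delta encoded: [13, 8, 11, 8, 15, 6, 17, 11]


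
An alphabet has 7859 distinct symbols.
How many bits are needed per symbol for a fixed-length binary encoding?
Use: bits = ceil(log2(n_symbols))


log2(7859) = 12.9401
Bracket: 2^12 = 4096 < 7859 <= 2^13 = 8192
So ceil(log2(7859)) = 13

bits = ceil(log2(7859)) = ceil(12.9401) = 13 bits


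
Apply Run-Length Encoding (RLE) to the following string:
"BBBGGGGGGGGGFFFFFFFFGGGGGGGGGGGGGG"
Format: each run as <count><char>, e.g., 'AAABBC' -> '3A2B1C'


Scanning runs left to right:
  i=0: run of 'B' x 3 -> '3B'
  i=3: run of 'G' x 9 -> '9G'
  i=12: run of 'F' x 8 -> '8F'
  i=20: run of 'G' x 14 -> '14G'

RLE = 3B9G8F14G


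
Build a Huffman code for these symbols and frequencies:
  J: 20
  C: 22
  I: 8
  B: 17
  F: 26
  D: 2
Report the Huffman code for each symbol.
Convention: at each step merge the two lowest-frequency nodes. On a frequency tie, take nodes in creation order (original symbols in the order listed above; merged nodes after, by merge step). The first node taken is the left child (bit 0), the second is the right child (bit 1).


Huffman tree construction:
Step 1: Merge D(2) + I(8) = 10
Step 2: Merge (D+I)(10) + B(17) = 27
Step 3: Merge J(20) + C(22) = 42
Step 4: Merge F(26) + ((D+I)+B)(27) = 53
Step 5: Merge (J+C)(42) + (F+((D+I)+B))(53) = 95
Read each symbol's code off the tree from the root (left child = 0, right child = 1).

Codes:
  J: 00 (length 2)
  C: 01 (length 2)
  I: 1101 (length 4)
  B: 111 (length 3)
  F: 10 (length 2)
  D: 1100 (length 4)
Average code length: 227/95 = 2.3895 bits/symbol


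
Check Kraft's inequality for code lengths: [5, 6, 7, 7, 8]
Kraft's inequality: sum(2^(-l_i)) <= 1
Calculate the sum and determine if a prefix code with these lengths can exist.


Sum = 2^(-5) + 2^(-6) + 2^(-7) + 2^(-7) + 2^(-8)
    = 0.03125 + 0.015625 + 0.0078125 + 0.0078125 + 0.00390625
    = 17/256 = 0.06640625
Since 0.06640625 <= 1, Kraft's inequality IS satisfied.
A prefix code with these lengths CAN exist.

Kraft sum = 0.06640625. Satisfied.


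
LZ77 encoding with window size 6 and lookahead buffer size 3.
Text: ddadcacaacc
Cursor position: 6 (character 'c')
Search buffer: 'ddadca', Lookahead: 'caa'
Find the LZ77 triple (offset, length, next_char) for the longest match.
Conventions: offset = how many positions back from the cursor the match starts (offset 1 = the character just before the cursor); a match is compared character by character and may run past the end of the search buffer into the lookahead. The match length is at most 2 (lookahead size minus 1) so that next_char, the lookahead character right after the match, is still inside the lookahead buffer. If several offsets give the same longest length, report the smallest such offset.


Try each offset into the search buffer:
  offset=1 (pos 5, char 'a'): match length 0
  offset=2 (pos 4, char 'c'): match length 2
  offset=3 (pos 3, char 'd'): match length 0
  offset=4 (pos 2, char 'a'): match length 0
  offset=5 (pos 1, char 'd'): match length 0
  offset=6 (pos 0, char 'd'): match length 0
Longest match has length 2 at offset 2.
next_char = character at position 6 + 2 = 8 -> 'a'

Best match: offset=2, length=2 (matching 'ca' starting at position 4)
LZ77 triple: (2, 2, 'a')


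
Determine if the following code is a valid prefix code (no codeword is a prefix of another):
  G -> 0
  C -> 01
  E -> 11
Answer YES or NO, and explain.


Checking each pair (does one codeword prefix another?):
  G='0' vs C='01': prefix -- VIOLATION

NO -- this is NOT a valid prefix code. G (0) is a prefix of C (01).


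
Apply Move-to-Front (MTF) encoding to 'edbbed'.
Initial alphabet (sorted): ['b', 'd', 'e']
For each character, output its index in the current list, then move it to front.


MTF encoding:
'e': index 2 in ['b', 'd', 'e'] -> ['e', 'b', 'd']
'd': index 2 in ['e', 'b', 'd'] -> ['d', 'e', 'b']
'b': index 2 in ['d', 'e', 'b'] -> ['b', 'd', 'e']
'b': index 0 in ['b', 'd', 'e'] -> ['b', 'd', 'e']
'e': index 2 in ['b', 'd', 'e'] -> ['e', 'b', 'd']
'd': index 2 in ['e', 'b', 'd'] -> ['d', 'e', 'b']


Output: [2, 2, 2, 0, 2, 2]


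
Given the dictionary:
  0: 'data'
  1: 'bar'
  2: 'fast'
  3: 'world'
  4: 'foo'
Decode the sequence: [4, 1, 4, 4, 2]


Look up each index in the dictionary:
  4 -> 'foo'
  1 -> 'bar'
  4 -> 'foo'
  4 -> 'foo'
  2 -> 'fast'

Decoded: "foo bar foo foo fast"


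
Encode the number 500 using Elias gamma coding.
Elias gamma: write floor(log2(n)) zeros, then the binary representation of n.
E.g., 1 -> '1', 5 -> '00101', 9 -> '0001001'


num_bits = floor(log2(500)) + 1 = 9
leading_zeros = num_bits - 1 = 8
binary(500) = 111110100

Elias gamma(500) = '00000000' + '111110100' = 00000000111110100 (17 bits)


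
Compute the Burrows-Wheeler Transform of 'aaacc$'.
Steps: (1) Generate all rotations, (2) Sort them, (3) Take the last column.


Rotations (sorted):
  0: $aaacc -> last char: c
  1: aaacc$ -> last char: $
  2: aacc$a -> last char: a
  3: acc$aa -> last char: a
  4: c$aaac -> last char: c
  5: cc$aaa -> last char: a


BWT = c$aaca


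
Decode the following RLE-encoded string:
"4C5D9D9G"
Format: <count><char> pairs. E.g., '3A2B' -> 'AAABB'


Expanding each <count><char> pair:
  4C -> 'CCCC'
  5D -> 'DDDDD'
  9D -> 'DDDDDDDDD'
  9G -> 'GGGGGGGGG'

Decoded = CCCCDDDDDDDDDDDDDDGGGGGGGGG


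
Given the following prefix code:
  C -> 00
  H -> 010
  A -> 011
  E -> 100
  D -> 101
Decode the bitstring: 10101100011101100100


Decoding step by step:
Bits 101 -> D
Bits 011 -> A
Bits 00 -> C
Bits 011 -> A
Bits 101 -> D
Bits 100 -> E
Bits 100 -> E


Decoded message: DACADEE


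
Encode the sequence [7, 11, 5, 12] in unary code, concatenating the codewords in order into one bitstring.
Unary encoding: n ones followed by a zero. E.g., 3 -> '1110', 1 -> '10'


Encode each number as n ones followed by a terminating 0:
  7 -> 11111110 (8 bits)
  11 -> 111111111110 (12 bits)
  5 -> 111110 (6 bits)
  12 -> 1111111111110 (13 bits)
Total length = 8 + 12 + 6 + 13 = 39 bits.

Unary([7, 11, 5, 12]) = 111111101111111111101111101111111111110 (39 bits)


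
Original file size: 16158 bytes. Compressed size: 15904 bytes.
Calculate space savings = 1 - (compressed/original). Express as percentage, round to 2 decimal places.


ratio = compressed/original = 15904/16158 = 0.98428
savings = 1 - ratio = 1 - 0.98428 = 0.01572
as a percentage: 0.01572 * 100 = 1.57%

Space savings = 1 - 15904/16158 = 1.57%


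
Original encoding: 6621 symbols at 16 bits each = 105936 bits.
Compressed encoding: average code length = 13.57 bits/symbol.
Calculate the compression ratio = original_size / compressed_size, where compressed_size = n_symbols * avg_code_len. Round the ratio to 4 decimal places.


original_size = n_symbols * orig_bits = 6621 * 16 = 105936 bits
compressed_size = n_symbols * avg_code_len = 6621 * 13.57 = 89846.97 bits
ratio = original_size / compressed_size = 105936 / 89846.97 = 1.1791

Compression ratio = 1.1791


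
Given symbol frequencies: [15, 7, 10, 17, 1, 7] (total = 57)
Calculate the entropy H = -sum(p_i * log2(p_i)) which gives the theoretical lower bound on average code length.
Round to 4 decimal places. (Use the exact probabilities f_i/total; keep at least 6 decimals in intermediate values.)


Per-symbol terms -p_i * log2(p_i) with p_i = f_i/57:
  p = 15/57 = 0.263158: log2(p) = -1.925999, -p*log2(p) = 0.506842
  p = 7/57 = 0.122807: log2(p) = -3.025535, -p*log2(p) = 0.371557
  p = 10/57 = 0.175439: log2(p) = -2.510962, -p*log2(p) = 0.440520
  p = 17/57 = 0.298246: log2(p) = -1.745427, -p*log2(p) = 0.520566
  p = 1/57 = 0.017544: log2(p) = -5.832890, -p*log2(p) = 0.102331
  p = 7/57 = 0.122807: log2(p) = -3.025535, -p*log2(p) = 0.371557
H = 0.506842 + 0.371557 + 0.440520 + 0.520566 + 0.102331 + 0.371557 = 2.313373

H = 2.3134 bits/symbol


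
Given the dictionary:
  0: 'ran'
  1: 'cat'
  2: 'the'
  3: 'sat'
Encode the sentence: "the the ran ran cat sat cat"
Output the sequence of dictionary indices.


Look up each word in the dictionary:
  'the' -> 2
  'the' -> 2
  'ran' -> 0
  'ran' -> 0
  'cat' -> 1
  'sat' -> 3
  'cat' -> 1

Encoded: [2, 2, 0, 0, 1, 3, 1]


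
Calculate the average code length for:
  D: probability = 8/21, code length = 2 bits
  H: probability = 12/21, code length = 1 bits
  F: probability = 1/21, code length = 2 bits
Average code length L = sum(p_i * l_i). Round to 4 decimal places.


Weighted contributions p_i * l_i:
  D: (8/21) * 2 = 16/21
  H: (12/21) * 1 = 12/21
  F: (1/21) * 2 = 2/21
Sum = (16 + 12 + 2)/21 = 30/21

L = 30/21 = 1.4286 bits/symbol


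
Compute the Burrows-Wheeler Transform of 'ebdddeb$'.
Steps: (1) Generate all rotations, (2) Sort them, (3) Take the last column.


Rotations (sorted):
  0: $ebdddeb -> last char: b
  1: b$ebddde -> last char: e
  2: bdddeb$e -> last char: e
  3: dddeb$eb -> last char: b
  4: ddeb$ebd -> last char: d
  5: deb$ebdd -> last char: d
  6: eb$ebddd -> last char: d
  7: ebdddeb$ -> last char: $


BWT = beebddd$


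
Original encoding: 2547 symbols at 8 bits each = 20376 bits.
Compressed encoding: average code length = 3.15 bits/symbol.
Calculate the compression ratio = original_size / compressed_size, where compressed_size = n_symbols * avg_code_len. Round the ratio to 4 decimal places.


original_size = n_symbols * orig_bits = 2547 * 8 = 20376 bits
compressed_size = n_symbols * avg_code_len = 2547 * 3.15 = 8023.05 bits
ratio = original_size / compressed_size = 20376 / 8023.05 = 2.5397

Compression ratio = 2.5397


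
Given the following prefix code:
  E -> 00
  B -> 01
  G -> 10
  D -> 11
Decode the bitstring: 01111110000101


Decoding step by step:
Bits 01 -> B
Bits 11 -> D
Bits 11 -> D
Bits 10 -> G
Bits 00 -> E
Bits 01 -> B
Bits 01 -> B


Decoded message: BDDGEBB


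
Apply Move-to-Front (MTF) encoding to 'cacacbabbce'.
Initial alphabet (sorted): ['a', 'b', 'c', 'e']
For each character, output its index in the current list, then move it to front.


MTF encoding:
'c': index 2 in ['a', 'b', 'c', 'e'] -> ['c', 'a', 'b', 'e']
'a': index 1 in ['c', 'a', 'b', 'e'] -> ['a', 'c', 'b', 'e']
'c': index 1 in ['a', 'c', 'b', 'e'] -> ['c', 'a', 'b', 'e']
'a': index 1 in ['c', 'a', 'b', 'e'] -> ['a', 'c', 'b', 'e']
'c': index 1 in ['a', 'c', 'b', 'e'] -> ['c', 'a', 'b', 'e']
'b': index 2 in ['c', 'a', 'b', 'e'] -> ['b', 'c', 'a', 'e']
'a': index 2 in ['b', 'c', 'a', 'e'] -> ['a', 'b', 'c', 'e']
'b': index 1 in ['a', 'b', 'c', 'e'] -> ['b', 'a', 'c', 'e']
'b': index 0 in ['b', 'a', 'c', 'e'] -> ['b', 'a', 'c', 'e']
'c': index 2 in ['b', 'a', 'c', 'e'] -> ['c', 'b', 'a', 'e']
'e': index 3 in ['c', 'b', 'a', 'e'] -> ['e', 'c', 'b', 'a']


Output: [2, 1, 1, 1, 1, 2, 2, 1, 0, 2, 3]


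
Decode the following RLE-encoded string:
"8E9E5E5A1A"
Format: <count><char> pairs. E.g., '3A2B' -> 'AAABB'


Expanding each <count><char> pair:
  8E -> 'EEEEEEEE'
  9E -> 'EEEEEEEEE'
  5E -> 'EEEEE'
  5A -> 'AAAAA'
  1A -> 'A'

Decoded = EEEEEEEEEEEEEEEEEEEEEEAAAAAA


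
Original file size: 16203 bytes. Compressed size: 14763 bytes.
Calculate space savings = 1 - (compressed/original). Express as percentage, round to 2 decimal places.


ratio = compressed/original = 14763/16203 = 0.911128
savings = 1 - ratio = 1 - 0.911128 = 0.088872
as a percentage: 0.088872 * 100 = 8.89%

Space savings = 1 - 14763/16203 = 8.89%


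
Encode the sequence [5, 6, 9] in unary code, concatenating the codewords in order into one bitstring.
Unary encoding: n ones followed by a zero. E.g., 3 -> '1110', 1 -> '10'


Encode each number as n ones followed by a terminating 0:
  5 -> 111110 (6 bits)
  6 -> 1111110 (7 bits)
  9 -> 1111111110 (10 bits)
Total length = 6 + 7 + 10 = 23 bits.

Unary([5, 6, 9]) = 11111011111101111111110 (23 bits)


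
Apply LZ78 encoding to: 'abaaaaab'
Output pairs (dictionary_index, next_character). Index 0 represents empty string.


LZ78 encoding steps:
Dictionary: {0: ''}
Step 1: w='' (idx 0), next='a' -> output (0, 'a'), add 'a' as idx 1
Step 2: w='' (idx 0), next='b' -> output (0, 'b'), add 'b' as idx 2
Step 3: w='a' (idx 1), next='a' -> output (1, 'a'), add 'aa' as idx 3
Step 4: w='aa' (idx 3), next='a' -> output (3, 'a'), add 'aaa' as idx 4
Step 5: w='b' (idx 2), end of input -> output (2, '')


Encoded: [(0, 'a'), (0, 'b'), (1, 'a'), (3, 'a'), (2, '')]


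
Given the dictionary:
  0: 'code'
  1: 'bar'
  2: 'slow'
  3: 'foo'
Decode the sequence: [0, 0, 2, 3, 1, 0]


Look up each index in the dictionary:
  0 -> 'code'
  0 -> 'code'
  2 -> 'slow'
  3 -> 'foo'
  1 -> 'bar'
  0 -> 'code'

Decoded: "code code slow foo bar code"


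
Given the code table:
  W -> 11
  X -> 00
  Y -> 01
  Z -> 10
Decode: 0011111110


Decoding:
00 -> X
11 -> W
11 -> W
11 -> W
10 -> Z


Result: XWWWZ


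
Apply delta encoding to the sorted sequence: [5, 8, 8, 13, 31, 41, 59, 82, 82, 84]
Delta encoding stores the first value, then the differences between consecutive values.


First value: 5
Deltas:
  8 - 5 = 3
  8 - 8 = 0
  13 - 8 = 5
  31 - 13 = 18
  41 - 31 = 10
  59 - 41 = 18
  82 - 59 = 23
  82 - 82 = 0
  84 - 82 = 2


Delta encoded: [5, 3, 0, 5, 18, 10, 18, 23, 0, 2]


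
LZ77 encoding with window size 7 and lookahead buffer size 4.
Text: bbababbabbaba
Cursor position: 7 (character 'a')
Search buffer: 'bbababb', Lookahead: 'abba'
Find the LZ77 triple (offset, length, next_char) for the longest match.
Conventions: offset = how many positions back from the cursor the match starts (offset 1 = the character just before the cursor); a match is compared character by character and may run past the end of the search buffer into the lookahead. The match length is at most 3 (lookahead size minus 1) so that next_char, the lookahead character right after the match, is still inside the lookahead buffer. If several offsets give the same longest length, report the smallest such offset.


Try each offset into the search buffer:
  offset=1 (pos 6, char 'b'): match length 0
  offset=2 (pos 5, char 'b'): match length 0
  offset=3 (pos 4, char 'a'): match length 3
  offset=4 (pos 3, char 'b'): match length 0
  offset=5 (pos 2, char 'a'): match length 2
  offset=6 (pos 1, char 'b'): match length 0
  offset=7 (pos 0, char 'b'): match length 0
Longest match has length 3 at offset 3.
next_char = character at position 7 + 3 = 10 -> 'a'

Best match: offset=3, length=3 (matching 'abb' starting at position 4)
LZ77 triple: (3, 3, 'a')


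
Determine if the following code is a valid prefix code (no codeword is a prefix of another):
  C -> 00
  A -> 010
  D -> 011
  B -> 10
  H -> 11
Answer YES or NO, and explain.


Checking each pair (does one codeword prefix another?):
  C='00' vs A='010': no prefix
  C='00' vs D='011': no prefix
  C='00' vs B='10': no prefix
  C='00' vs H='11': no prefix
  A='010' vs C='00': no prefix
  A='010' vs D='011': no prefix
  A='010' vs B='10': no prefix
  A='010' vs H='11': no prefix
  D='011' vs C='00': no prefix
  D='011' vs A='010': no prefix
  D='011' vs B='10': no prefix
  D='011' vs H='11': no prefix
  B='10' vs C='00': no prefix
  B='10' vs A='010': no prefix
  B='10' vs D='011': no prefix
  B='10' vs H='11': no prefix
  H='11' vs C='00': no prefix
  H='11' vs A='010': no prefix
  H='11' vs D='011': no prefix
  H='11' vs B='10': no prefix
No violation found over all pairs.

YES -- this is a valid prefix code. No codeword is a prefix of any other codeword.


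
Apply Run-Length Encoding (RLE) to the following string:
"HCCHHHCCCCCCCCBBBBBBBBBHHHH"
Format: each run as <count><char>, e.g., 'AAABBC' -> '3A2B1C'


Scanning runs left to right:
  i=0: run of 'H' x 1 -> '1H'
  i=1: run of 'C' x 2 -> '2C'
  i=3: run of 'H' x 3 -> '3H'
  i=6: run of 'C' x 8 -> '8C'
  i=14: run of 'B' x 9 -> '9B'
  i=23: run of 'H' x 4 -> '4H'

RLE = 1H2C3H8C9B4H


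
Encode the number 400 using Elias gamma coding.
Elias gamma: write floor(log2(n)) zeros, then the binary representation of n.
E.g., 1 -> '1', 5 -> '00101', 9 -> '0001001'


num_bits = floor(log2(400)) + 1 = 9
leading_zeros = num_bits - 1 = 8
binary(400) = 110010000

Elias gamma(400) = '00000000' + '110010000' = 00000000110010000 (17 bits)


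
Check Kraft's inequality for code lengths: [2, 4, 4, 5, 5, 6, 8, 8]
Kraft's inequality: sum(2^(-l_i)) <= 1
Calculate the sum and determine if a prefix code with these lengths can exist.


Sum = 2^(-2) + 2^(-4) + 2^(-4) + 2^(-5) + 2^(-5) + 2^(-6) + 2^(-8) + 2^(-8)
    = 0.25 + 0.0625 + 0.0625 + 0.03125 + 0.03125 + 0.015625 + 0.00390625 + 0.00390625
    = 118/256 = 0.4609375
Since 0.4609375 <= 1, Kraft's inequality IS satisfied.
A prefix code with these lengths CAN exist.

Kraft sum = 0.4609375. Satisfied.


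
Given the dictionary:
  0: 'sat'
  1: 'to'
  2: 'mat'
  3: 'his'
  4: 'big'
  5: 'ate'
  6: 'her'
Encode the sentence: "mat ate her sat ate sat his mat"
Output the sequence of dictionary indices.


Look up each word in the dictionary:
  'mat' -> 2
  'ate' -> 5
  'her' -> 6
  'sat' -> 0
  'ate' -> 5
  'sat' -> 0
  'his' -> 3
  'mat' -> 2

Encoded: [2, 5, 6, 0, 5, 0, 3, 2]


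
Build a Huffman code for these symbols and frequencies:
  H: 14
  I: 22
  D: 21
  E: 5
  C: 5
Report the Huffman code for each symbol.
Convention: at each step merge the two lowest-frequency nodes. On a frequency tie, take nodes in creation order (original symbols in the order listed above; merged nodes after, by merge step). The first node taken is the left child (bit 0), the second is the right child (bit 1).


Huffman tree construction:
Step 1: Merge E(5) + C(5) = 10
Step 2: Merge (E+C)(10) + H(14) = 24
Step 3: Merge D(21) + I(22) = 43
Step 4: Merge ((E+C)+H)(24) + (D+I)(43) = 67
Read each symbol's code off the tree from the root (left child = 0, right child = 1).

Codes:
  H: 01 (length 2)
  I: 11 (length 2)
  D: 10 (length 2)
  E: 000 (length 3)
  C: 001 (length 3)
Average code length: 144/67 = 2.1493 bits/symbol


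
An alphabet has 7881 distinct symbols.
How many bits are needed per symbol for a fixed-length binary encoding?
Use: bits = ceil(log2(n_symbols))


log2(7881) = 12.9442
Bracket: 2^12 = 4096 < 7881 <= 2^13 = 8192
So ceil(log2(7881)) = 13

bits = ceil(log2(7881)) = ceil(12.9442) = 13 bits


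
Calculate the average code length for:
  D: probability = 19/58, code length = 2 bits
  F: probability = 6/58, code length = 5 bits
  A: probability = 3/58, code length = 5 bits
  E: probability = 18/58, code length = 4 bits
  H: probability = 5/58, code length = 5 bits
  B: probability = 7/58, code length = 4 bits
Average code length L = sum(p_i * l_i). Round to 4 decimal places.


Weighted contributions p_i * l_i:
  D: (19/58) * 2 = 38/58
  F: (6/58) * 5 = 30/58
  A: (3/58) * 5 = 15/58
  E: (18/58) * 4 = 72/58
  H: (5/58) * 5 = 25/58
  B: (7/58) * 4 = 28/58
Sum = (38 + 30 + 15 + 72 + 25 + 28)/58 = 208/58

L = 208/58 = 3.5862 bits/symbol


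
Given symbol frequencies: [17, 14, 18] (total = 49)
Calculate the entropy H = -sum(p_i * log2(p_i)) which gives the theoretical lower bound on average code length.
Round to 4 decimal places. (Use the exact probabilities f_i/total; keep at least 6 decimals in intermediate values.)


Per-symbol terms -p_i * log2(p_i) with p_i = f_i/49:
  p = 17/49 = 0.346939: log2(p) = -1.527247, -p*log2(p) = 0.529861
  p = 14/49 = 0.285714: log2(p) = -1.807355, -p*log2(p) = 0.516387
  p = 18/49 = 0.367347: log2(p) = -1.444785, -p*log2(p) = 0.530737
H = 0.529861 + 0.516387 + 0.530737 = 1.576985

H = 1.577 bits/symbol


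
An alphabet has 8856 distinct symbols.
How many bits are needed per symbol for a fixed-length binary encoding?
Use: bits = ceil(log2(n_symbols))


log2(8856) = 13.1124
Bracket: 2^13 = 8192 < 8856 <= 2^14 = 16384
So ceil(log2(8856)) = 14

bits = ceil(log2(8856)) = ceil(13.1124) = 14 bits


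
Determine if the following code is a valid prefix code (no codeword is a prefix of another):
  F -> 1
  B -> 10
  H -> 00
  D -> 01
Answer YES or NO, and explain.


Checking each pair (does one codeword prefix another?):
  F='1' vs B='10': prefix -- VIOLATION

NO -- this is NOT a valid prefix code. F (1) is a prefix of B (10).


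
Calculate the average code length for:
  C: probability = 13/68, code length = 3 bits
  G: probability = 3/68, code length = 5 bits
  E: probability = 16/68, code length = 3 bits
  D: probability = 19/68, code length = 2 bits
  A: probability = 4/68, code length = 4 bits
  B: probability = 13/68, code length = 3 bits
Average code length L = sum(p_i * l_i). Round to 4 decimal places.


Weighted contributions p_i * l_i:
  C: (13/68) * 3 = 39/68
  G: (3/68) * 5 = 15/68
  E: (16/68) * 3 = 48/68
  D: (19/68) * 2 = 38/68
  A: (4/68) * 4 = 16/68
  B: (13/68) * 3 = 39/68
Sum = (39 + 15 + 48 + 38 + 16 + 39)/68 = 195/68

L = 195/68 = 2.8676 bits/symbol


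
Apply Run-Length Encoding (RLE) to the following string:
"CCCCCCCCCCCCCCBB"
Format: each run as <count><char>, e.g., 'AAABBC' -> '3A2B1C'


Scanning runs left to right:
  i=0: run of 'C' x 14 -> '14C'
  i=14: run of 'B' x 2 -> '2B'

RLE = 14C2B


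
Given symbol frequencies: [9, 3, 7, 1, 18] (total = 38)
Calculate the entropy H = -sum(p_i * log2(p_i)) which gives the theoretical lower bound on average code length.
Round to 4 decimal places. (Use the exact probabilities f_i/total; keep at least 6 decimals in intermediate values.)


Per-symbol terms -p_i * log2(p_i) with p_i = f_i/38:
  p = 9/38 = 0.236842: log2(p) = -2.078003, -p*log2(p) = 0.492158
  p = 3/38 = 0.078947: log2(p) = -3.662965, -p*log2(p) = 0.289181
  p = 7/38 = 0.184211: log2(p) = -2.440573, -p*log2(p) = 0.449579
  p = 1/38 = 0.026316: log2(p) = -5.247928, -p*log2(p) = 0.138103
  p = 18/38 = 0.473684: log2(p) = -1.078003, -p*log2(p) = 0.510633
H = 0.492158 + 0.289181 + 0.449579 + 0.138103 + 0.510633 = 1.879654

H = 1.8797 bits/symbol


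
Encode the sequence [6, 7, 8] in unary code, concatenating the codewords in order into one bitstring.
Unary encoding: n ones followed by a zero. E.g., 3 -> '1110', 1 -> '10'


Encode each number as n ones followed by a terminating 0:
  6 -> 1111110 (7 bits)
  7 -> 11111110 (8 bits)
  8 -> 111111110 (9 bits)
Total length = 7 + 8 + 9 = 24 bits.

Unary([6, 7, 8]) = 111111011111110111111110 (24 bits)


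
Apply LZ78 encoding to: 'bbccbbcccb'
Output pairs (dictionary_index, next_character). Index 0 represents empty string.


LZ78 encoding steps:
Dictionary: {0: ''}
Step 1: w='' (idx 0), next='b' -> output (0, 'b'), add 'b' as idx 1
Step 2: w='b' (idx 1), next='c' -> output (1, 'c'), add 'bc' as idx 2
Step 3: w='' (idx 0), next='c' -> output (0, 'c'), add 'c' as idx 3
Step 4: w='b' (idx 1), next='b' -> output (1, 'b'), add 'bb' as idx 4
Step 5: w='c' (idx 3), next='c' -> output (3, 'c'), add 'cc' as idx 5
Step 6: w='c' (idx 3), next='b' -> output (3, 'b'), add 'cb' as idx 6


Encoded: [(0, 'b'), (1, 'c'), (0, 'c'), (1, 'b'), (3, 'c'), (3, 'b')]


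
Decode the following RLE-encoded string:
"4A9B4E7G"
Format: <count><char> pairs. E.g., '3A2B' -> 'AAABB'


Expanding each <count><char> pair:
  4A -> 'AAAA'
  9B -> 'BBBBBBBBB'
  4E -> 'EEEE'
  7G -> 'GGGGGGG'

Decoded = AAAABBBBBBBBBEEEEGGGGGGG


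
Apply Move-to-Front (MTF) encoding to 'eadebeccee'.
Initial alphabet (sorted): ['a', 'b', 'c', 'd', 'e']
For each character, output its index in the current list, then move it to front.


MTF encoding:
'e': index 4 in ['a', 'b', 'c', 'd', 'e'] -> ['e', 'a', 'b', 'c', 'd']
'a': index 1 in ['e', 'a', 'b', 'c', 'd'] -> ['a', 'e', 'b', 'c', 'd']
'd': index 4 in ['a', 'e', 'b', 'c', 'd'] -> ['d', 'a', 'e', 'b', 'c']
'e': index 2 in ['d', 'a', 'e', 'b', 'c'] -> ['e', 'd', 'a', 'b', 'c']
'b': index 3 in ['e', 'd', 'a', 'b', 'c'] -> ['b', 'e', 'd', 'a', 'c']
'e': index 1 in ['b', 'e', 'd', 'a', 'c'] -> ['e', 'b', 'd', 'a', 'c']
'c': index 4 in ['e', 'b', 'd', 'a', 'c'] -> ['c', 'e', 'b', 'd', 'a']
'c': index 0 in ['c', 'e', 'b', 'd', 'a'] -> ['c', 'e', 'b', 'd', 'a']
'e': index 1 in ['c', 'e', 'b', 'd', 'a'] -> ['e', 'c', 'b', 'd', 'a']
'e': index 0 in ['e', 'c', 'b', 'd', 'a'] -> ['e', 'c', 'b', 'd', 'a']


Output: [4, 1, 4, 2, 3, 1, 4, 0, 1, 0]


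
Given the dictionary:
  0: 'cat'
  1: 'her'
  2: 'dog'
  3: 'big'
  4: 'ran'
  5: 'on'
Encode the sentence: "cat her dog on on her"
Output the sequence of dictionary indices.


Look up each word in the dictionary:
  'cat' -> 0
  'her' -> 1
  'dog' -> 2
  'on' -> 5
  'on' -> 5
  'her' -> 1

Encoded: [0, 1, 2, 5, 5, 1]


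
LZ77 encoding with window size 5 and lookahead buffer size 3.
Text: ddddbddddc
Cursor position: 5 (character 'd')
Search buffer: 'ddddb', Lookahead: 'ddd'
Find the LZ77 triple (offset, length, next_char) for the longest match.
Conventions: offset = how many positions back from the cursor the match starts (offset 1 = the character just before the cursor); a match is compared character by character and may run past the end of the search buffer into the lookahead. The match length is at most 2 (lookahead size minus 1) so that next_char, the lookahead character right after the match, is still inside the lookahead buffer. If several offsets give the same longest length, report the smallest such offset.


Try each offset into the search buffer:
  offset=1 (pos 4, char 'b'): match length 0
  offset=2 (pos 3, char 'd'): match length 1
  offset=3 (pos 2, char 'd'): match length 2
  offset=4 (pos 1, char 'd'): match length 2
  offset=5 (pos 0, char 'd'): match length 2
Longest match has length 2, found at offsets 3, 4, 5; take the smallest, offset 3.
next_char = character at position 5 + 2 = 7 -> 'd'

Best match: offset=3, length=2 (matching 'dd' starting at position 2)
LZ77 triple: (3, 2, 'd')


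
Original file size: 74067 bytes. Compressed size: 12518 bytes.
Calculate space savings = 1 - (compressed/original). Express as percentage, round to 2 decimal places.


ratio = compressed/original = 12518/74067 = 0.169009
savings = 1 - ratio = 1 - 0.169009 = 0.830991
as a percentage: 0.830991 * 100 = 83.1%

Space savings = 1 - 12518/74067 = 83.1%


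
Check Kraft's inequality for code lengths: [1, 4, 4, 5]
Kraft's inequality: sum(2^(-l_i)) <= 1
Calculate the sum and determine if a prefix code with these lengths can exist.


Sum = 2^(-1) + 2^(-4) + 2^(-4) + 2^(-5)
    = 0.5 + 0.0625 + 0.0625 + 0.03125
    = 21/32 = 0.65625
Since 0.65625 <= 1, Kraft's inequality IS satisfied.
A prefix code with these lengths CAN exist.

Kraft sum = 0.65625. Satisfied.


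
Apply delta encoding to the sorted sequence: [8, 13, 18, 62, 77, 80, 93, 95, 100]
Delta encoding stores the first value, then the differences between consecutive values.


First value: 8
Deltas:
  13 - 8 = 5
  18 - 13 = 5
  62 - 18 = 44
  77 - 62 = 15
  80 - 77 = 3
  93 - 80 = 13
  95 - 93 = 2
  100 - 95 = 5


Delta encoded: [8, 5, 5, 44, 15, 3, 13, 2, 5]


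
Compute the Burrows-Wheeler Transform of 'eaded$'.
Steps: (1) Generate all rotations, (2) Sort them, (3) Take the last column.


Rotations (sorted):
  0: $eaded -> last char: d
  1: aded$e -> last char: e
  2: d$eade -> last char: e
  3: ded$ea -> last char: a
  4: eaded$ -> last char: $
  5: ed$ead -> last char: d


BWT = deea$d


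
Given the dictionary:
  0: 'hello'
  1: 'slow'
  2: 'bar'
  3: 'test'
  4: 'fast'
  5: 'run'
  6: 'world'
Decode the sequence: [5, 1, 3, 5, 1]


Look up each index in the dictionary:
  5 -> 'run'
  1 -> 'slow'
  3 -> 'test'
  5 -> 'run'
  1 -> 'slow'

Decoded: "run slow test run slow"


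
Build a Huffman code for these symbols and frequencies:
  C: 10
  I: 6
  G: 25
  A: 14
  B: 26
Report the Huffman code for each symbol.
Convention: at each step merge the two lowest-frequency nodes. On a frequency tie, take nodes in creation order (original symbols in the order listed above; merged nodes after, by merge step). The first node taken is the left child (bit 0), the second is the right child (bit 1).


Huffman tree construction:
Step 1: Merge I(6) + C(10) = 16
Step 2: Merge A(14) + (I+C)(16) = 30
Step 3: Merge G(25) + B(26) = 51
Step 4: Merge (A+(I+C))(30) + (G+B)(51) = 81
Read each symbol's code off the tree from the root (left child = 0, right child = 1).

Codes:
  C: 011 (length 3)
  I: 010 (length 3)
  G: 10 (length 2)
  A: 00 (length 2)
  B: 11 (length 2)
Average code length: 178/81 = 2.1975 bits/symbol


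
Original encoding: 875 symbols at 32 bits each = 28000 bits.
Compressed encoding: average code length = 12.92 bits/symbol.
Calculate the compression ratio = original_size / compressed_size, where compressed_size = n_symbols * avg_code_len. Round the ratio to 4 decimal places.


original_size = n_symbols * orig_bits = 875 * 32 = 28000 bits
compressed_size = n_symbols * avg_code_len = 875 * 12.92 = 11305.0 bits
ratio = original_size / compressed_size = 28000 / 11305.0 = 2.4768

Compression ratio = 2.4768


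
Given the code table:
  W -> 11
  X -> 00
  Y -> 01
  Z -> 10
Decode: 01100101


Decoding:
01 -> Y
10 -> Z
01 -> Y
01 -> Y


Result: YZYY


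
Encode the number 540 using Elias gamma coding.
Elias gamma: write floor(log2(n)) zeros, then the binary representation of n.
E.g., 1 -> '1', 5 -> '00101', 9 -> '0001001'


num_bits = floor(log2(540)) + 1 = 10
leading_zeros = num_bits - 1 = 9
binary(540) = 1000011100

Elias gamma(540) = '000000000' + '1000011100' = 0000000001000011100 (19 bits)


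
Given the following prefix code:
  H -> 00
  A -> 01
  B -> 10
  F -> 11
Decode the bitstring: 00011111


Decoding step by step:
Bits 00 -> H
Bits 01 -> A
Bits 11 -> F
Bits 11 -> F


Decoded message: HAFF


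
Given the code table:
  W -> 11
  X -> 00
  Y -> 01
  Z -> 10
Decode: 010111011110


Decoding:
01 -> Y
01 -> Y
11 -> W
01 -> Y
11 -> W
10 -> Z


Result: YYWYWZ


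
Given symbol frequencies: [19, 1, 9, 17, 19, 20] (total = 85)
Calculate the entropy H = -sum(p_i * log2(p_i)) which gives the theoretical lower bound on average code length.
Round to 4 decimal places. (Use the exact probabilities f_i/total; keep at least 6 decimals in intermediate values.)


Per-symbol terms -p_i * log2(p_i) with p_i = f_i/85:
  p = 19/85 = 0.223529: log2(p) = -2.161463, -p*log2(p) = 0.483151
  p = 1/85 = 0.011765: log2(p) = -6.409391, -p*log2(p) = 0.075405
  p = 9/85 = 0.105882: log2(p) = -3.239466, -p*log2(p) = 0.343002
  p = 17/85 = 0.200000: log2(p) = -2.321928, -p*log2(p) = 0.464386
  p = 19/85 = 0.223529: log2(p) = -2.161463, -p*log2(p) = 0.483151
  p = 20/85 = 0.235294: log2(p) = -2.087463, -p*log2(p) = 0.491168
H = 0.483151 + 0.075405 + 0.343002 + 0.464386 + 0.483151 + 0.491168 = 2.340263

H = 2.3403 bits/symbol
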